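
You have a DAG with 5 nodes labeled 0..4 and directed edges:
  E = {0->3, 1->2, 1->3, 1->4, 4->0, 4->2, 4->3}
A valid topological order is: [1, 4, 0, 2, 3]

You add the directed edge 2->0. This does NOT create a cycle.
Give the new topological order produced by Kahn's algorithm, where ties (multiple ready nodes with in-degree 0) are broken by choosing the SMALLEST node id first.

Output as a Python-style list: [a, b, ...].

Answer: [1, 4, 2, 0, 3]

Derivation:
Old toposort: [1, 4, 0, 2, 3]
Added edge: 2->0
Position of 2 (3) > position of 0 (2). Must reorder: 2 must now come before 0.
Run Kahn's algorithm (break ties by smallest node id):
  initial in-degrees: [2, 0, 2, 3, 1]
  ready (indeg=0): [1]
  pop 1: indeg[2]->1; indeg[3]->2; indeg[4]->0 | ready=[4] | order so far=[1]
  pop 4: indeg[0]->1; indeg[2]->0; indeg[3]->1 | ready=[2] | order so far=[1, 4]
  pop 2: indeg[0]->0 | ready=[0] | order so far=[1, 4, 2]
  pop 0: indeg[3]->0 | ready=[3] | order so far=[1, 4, 2, 0]
  pop 3: no out-edges | ready=[] | order so far=[1, 4, 2, 0, 3]
  Result: [1, 4, 2, 0, 3]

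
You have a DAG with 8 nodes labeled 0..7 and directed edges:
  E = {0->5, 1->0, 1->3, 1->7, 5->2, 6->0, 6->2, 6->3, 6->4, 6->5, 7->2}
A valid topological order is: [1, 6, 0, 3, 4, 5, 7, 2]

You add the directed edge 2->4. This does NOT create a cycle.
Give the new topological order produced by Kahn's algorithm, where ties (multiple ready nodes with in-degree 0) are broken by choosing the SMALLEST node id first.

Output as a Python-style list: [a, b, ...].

Old toposort: [1, 6, 0, 3, 4, 5, 7, 2]
Added edge: 2->4
Position of 2 (7) > position of 4 (4). Must reorder: 2 must now come before 4.
Run Kahn's algorithm (break ties by smallest node id):
  initial in-degrees: [2, 0, 3, 2, 2, 2, 0, 1]
  ready (indeg=0): [1, 6]
  pop 1: indeg[0]->1; indeg[3]->1; indeg[7]->0 | ready=[6, 7] | order so far=[1]
  pop 6: indeg[0]->0; indeg[2]->2; indeg[3]->0; indeg[4]->1; indeg[5]->1 | ready=[0, 3, 7] | order so far=[1, 6]
  pop 0: indeg[5]->0 | ready=[3, 5, 7] | order so far=[1, 6, 0]
  pop 3: no out-edges | ready=[5, 7] | order so far=[1, 6, 0, 3]
  pop 5: indeg[2]->1 | ready=[7] | order so far=[1, 6, 0, 3, 5]
  pop 7: indeg[2]->0 | ready=[2] | order so far=[1, 6, 0, 3, 5, 7]
  pop 2: indeg[4]->0 | ready=[4] | order so far=[1, 6, 0, 3, 5, 7, 2]
  pop 4: no out-edges | ready=[] | order so far=[1, 6, 0, 3, 5, 7, 2, 4]
  Result: [1, 6, 0, 3, 5, 7, 2, 4]

Answer: [1, 6, 0, 3, 5, 7, 2, 4]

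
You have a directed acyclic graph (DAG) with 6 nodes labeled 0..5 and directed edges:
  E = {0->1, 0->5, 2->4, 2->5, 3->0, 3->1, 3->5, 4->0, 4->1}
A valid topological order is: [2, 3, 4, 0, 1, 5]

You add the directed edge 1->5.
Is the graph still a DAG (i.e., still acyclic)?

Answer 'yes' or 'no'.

Answer: yes

Derivation:
Given toposort: [2, 3, 4, 0, 1, 5]
Position of 1: index 4; position of 5: index 5
New edge 1->5: forward
Forward edge: respects the existing order. Still a DAG, same toposort still valid.
Still a DAG? yes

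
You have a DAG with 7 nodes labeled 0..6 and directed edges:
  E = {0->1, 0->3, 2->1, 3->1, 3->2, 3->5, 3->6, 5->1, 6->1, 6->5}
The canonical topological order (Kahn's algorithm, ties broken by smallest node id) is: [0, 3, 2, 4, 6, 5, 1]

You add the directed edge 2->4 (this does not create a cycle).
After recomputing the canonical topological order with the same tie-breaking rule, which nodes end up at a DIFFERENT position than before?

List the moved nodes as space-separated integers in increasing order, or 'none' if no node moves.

Answer: none

Derivation:
Old toposort: [0, 3, 2, 4, 6, 5, 1]
Added edge 2->4
Recompute Kahn (smallest-id tiebreak):
  initial in-degrees: [0, 5, 1, 1, 1, 2, 1]
  ready (indeg=0): [0]
  pop 0: indeg[1]->4; indeg[3]->0 | ready=[3] | order so far=[0]
  pop 3: indeg[1]->3; indeg[2]->0; indeg[5]->1; indeg[6]->0 | ready=[2, 6] | order so far=[0, 3]
  pop 2: indeg[1]->2; indeg[4]->0 | ready=[4, 6] | order so far=[0, 3, 2]
  pop 4: no out-edges | ready=[6] | order so far=[0, 3, 2, 4]
  pop 6: indeg[1]->1; indeg[5]->0 | ready=[5] | order so far=[0, 3, 2, 4, 6]
  pop 5: indeg[1]->0 | ready=[1] | order so far=[0, 3, 2, 4, 6, 5]
  pop 1: no out-edges | ready=[] | order so far=[0, 3, 2, 4, 6, 5, 1]
New canonical toposort: [0, 3, 2, 4, 6, 5, 1]
Compare positions:
  Node 0: index 0 -> 0 (same)
  Node 1: index 6 -> 6 (same)
  Node 2: index 2 -> 2 (same)
  Node 3: index 1 -> 1 (same)
  Node 4: index 3 -> 3 (same)
  Node 5: index 5 -> 5 (same)
  Node 6: index 4 -> 4 (same)
Nodes that changed position: none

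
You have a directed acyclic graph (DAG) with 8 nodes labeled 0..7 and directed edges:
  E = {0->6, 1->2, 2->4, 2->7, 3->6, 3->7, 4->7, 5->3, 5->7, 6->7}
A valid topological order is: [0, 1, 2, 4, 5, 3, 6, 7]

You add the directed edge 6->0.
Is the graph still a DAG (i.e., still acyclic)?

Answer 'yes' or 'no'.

Given toposort: [0, 1, 2, 4, 5, 3, 6, 7]
Position of 6: index 6; position of 0: index 0
New edge 6->0: backward (u after v in old order)
Backward edge: old toposort is now invalid. Check if this creates a cycle.
Does 0 already reach 6? Reachable from 0: [0, 6, 7]. YES -> cycle!
Still a DAG? no

Answer: no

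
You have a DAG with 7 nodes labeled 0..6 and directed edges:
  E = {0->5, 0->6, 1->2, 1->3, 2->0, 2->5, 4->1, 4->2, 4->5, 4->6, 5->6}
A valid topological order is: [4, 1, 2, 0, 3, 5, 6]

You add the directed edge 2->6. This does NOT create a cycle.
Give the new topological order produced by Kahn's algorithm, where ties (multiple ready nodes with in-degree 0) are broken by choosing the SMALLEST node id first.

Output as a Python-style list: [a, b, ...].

Old toposort: [4, 1, 2, 0, 3, 5, 6]
Added edge: 2->6
Position of 2 (2) < position of 6 (6). Old order still valid.
Run Kahn's algorithm (break ties by smallest node id):
  initial in-degrees: [1, 1, 2, 1, 0, 3, 4]
  ready (indeg=0): [4]
  pop 4: indeg[1]->0; indeg[2]->1; indeg[5]->2; indeg[6]->3 | ready=[1] | order so far=[4]
  pop 1: indeg[2]->0; indeg[3]->0 | ready=[2, 3] | order so far=[4, 1]
  pop 2: indeg[0]->0; indeg[5]->1; indeg[6]->2 | ready=[0, 3] | order so far=[4, 1, 2]
  pop 0: indeg[5]->0; indeg[6]->1 | ready=[3, 5] | order so far=[4, 1, 2, 0]
  pop 3: no out-edges | ready=[5] | order so far=[4, 1, 2, 0, 3]
  pop 5: indeg[6]->0 | ready=[6] | order so far=[4, 1, 2, 0, 3, 5]
  pop 6: no out-edges | ready=[] | order so far=[4, 1, 2, 0, 3, 5, 6]
  Result: [4, 1, 2, 0, 3, 5, 6]

Answer: [4, 1, 2, 0, 3, 5, 6]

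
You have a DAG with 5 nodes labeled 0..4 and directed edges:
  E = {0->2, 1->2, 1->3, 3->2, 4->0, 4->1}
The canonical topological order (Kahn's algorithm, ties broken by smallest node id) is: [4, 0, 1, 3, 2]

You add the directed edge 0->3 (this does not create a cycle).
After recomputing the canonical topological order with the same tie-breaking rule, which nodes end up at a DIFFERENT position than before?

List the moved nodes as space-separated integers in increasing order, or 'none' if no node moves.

Answer: none

Derivation:
Old toposort: [4, 0, 1, 3, 2]
Added edge 0->3
Recompute Kahn (smallest-id tiebreak):
  initial in-degrees: [1, 1, 3, 2, 0]
  ready (indeg=0): [4]
  pop 4: indeg[0]->0; indeg[1]->0 | ready=[0, 1] | order so far=[4]
  pop 0: indeg[2]->2; indeg[3]->1 | ready=[1] | order so far=[4, 0]
  pop 1: indeg[2]->1; indeg[3]->0 | ready=[3] | order so far=[4, 0, 1]
  pop 3: indeg[2]->0 | ready=[2] | order so far=[4, 0, 1, 3]
  pop 2: no out-edges | ready=[] | order so far=[4, 0, 1, 3, 2]
New canonical toposort: [4, 0, 1, 3, 2]
Compare positions:
  Node 0: index 1 -> 1 (same)
  Node 1: index 2 -> 2 (same)
  Node 2: index 4 -> 4 (same)
  Node 3: index 3 -> 3 (same)
  Node 4: index 0 -> 0 (same)
Nodes that changed position: none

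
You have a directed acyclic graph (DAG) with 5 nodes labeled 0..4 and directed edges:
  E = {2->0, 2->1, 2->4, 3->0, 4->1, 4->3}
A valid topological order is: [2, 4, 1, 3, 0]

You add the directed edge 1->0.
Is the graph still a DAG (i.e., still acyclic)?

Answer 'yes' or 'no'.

Answer: yes

Derivation:
Given toposort: [2, 4, 1, 3, 0]
Position of 1: index 2; position of 0: index 4
New edge 1->0: forward
Forward edge: respects the existing order. Still a DAG, same toposort still valid.
Still a DAG? yes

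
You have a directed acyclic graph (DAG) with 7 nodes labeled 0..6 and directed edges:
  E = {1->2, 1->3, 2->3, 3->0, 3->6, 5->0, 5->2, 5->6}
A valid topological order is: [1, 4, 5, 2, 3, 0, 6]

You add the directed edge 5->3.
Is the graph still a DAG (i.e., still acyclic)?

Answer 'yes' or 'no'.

Answer: yes

Derivation:
Given toposort: [1, 4, 5, 2, 3, 0, 6]
Position of 5: index 2; position of 3: index 4
New edge 5->3: forward
Forward edge: respects the existing order. Still a DAG, same toposort still valid.
Still a DAG? yes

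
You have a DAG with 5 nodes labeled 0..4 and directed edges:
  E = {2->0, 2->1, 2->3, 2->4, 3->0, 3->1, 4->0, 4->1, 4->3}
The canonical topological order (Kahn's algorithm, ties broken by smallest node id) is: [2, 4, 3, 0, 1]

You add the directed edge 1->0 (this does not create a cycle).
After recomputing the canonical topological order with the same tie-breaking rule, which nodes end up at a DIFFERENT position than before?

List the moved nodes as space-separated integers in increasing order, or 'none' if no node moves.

Old toposort: [2, 4, 3, 0, 1]
Added edge 1->0
Recompute Kahn (smallest-id tiebreak):
  initial in-degrees: [4, 3, 0, 2, 1]
  ready (indeg=0): [2]
  pop 2: indeg[0]->3; indeg[1]->2; indeg[3]->1; indeg[4]->0 | ready=[4] | order so far=[2]
  pop 4: indeg[0]->2; indeg[1]->1; indeg[3]->0 | ready=[3] | order so far=[2, 4]
  pop 3: indeg[0]->1; indeg[1]->0 | ready=[1] | order so far=[2, 4, 3]
  pop 1: indeg[0]->0 | ready=[0] | order so far=[2, 4, 3, 1]
  pop 0: no out-edges | ready=[] | order so far=[2, 4, 3, 1, 0]
New canonical toposort: [2, 4, 3, 1, 0]
Compare positions:
  Node 0: index 3 -> 4 (moved)
  Node 1: index 4 -> 3 (moved)
  Node 2: index 0 -> 0 (same)
  Node 3: index 2 -> 2 (same)
  Node 4: index 1 -> 1 (same)
Nodes that changed position: 0 1

Answer: 0 1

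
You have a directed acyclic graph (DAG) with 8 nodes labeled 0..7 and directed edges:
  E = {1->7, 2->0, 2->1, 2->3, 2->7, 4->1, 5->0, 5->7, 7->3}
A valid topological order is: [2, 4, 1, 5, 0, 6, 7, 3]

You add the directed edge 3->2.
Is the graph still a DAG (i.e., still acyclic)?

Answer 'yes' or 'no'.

Answer: no

Derivation:
Given toposort: [2, 4, 1, 5, 0, 6, 7, 3]
Position of 3: index 7; position of 2: index 0
New edge 3->2: backward (u after v in old order)
Backward edge: old toposort is now invalid. Check if this creates a cycle.
Does 2 already reach 3? Reachable from 2: [0, 1, 2, 3, 7]. YES -> cycle!
Still a DAG? no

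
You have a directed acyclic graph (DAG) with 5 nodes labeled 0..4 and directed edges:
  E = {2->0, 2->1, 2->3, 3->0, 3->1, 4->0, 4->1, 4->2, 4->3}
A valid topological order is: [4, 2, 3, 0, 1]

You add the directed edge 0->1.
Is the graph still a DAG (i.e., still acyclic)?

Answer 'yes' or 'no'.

Given toposort: [4, 2, 3, 0, 1]
Position of 0: index 3; position of 1: index 4
New edge 0->1: forward
Forward edge: respects the existing order. Still a DAG, same toposort still valid.
Still a DAG? yes

Answer: yes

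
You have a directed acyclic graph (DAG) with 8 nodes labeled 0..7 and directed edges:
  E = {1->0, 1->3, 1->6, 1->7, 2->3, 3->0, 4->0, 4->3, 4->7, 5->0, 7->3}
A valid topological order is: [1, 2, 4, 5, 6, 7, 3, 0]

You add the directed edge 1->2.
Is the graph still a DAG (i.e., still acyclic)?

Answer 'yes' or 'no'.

Given toposort: [1, 2, 4, 5, 6, 7, 3, 0]
Position of 1: index 0; position of 2: index 1
New edge 1->2: forward
Forward edge: respects the existing order. Still a DAG, same toposort still valid.
Still a DAG? yes

Answer: yes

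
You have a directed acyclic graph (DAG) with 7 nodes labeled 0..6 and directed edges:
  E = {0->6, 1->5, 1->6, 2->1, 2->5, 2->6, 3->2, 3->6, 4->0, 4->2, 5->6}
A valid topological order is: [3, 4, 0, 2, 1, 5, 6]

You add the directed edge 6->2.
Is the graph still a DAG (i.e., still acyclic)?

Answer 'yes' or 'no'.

Answer: no

Derivation:
Given toposort: [3, 4, 0, 2, 1, 5, 6]
Position of 6: index 6; position of 2: index 3
New edge 6->2: backward (u after v in old order)
Backward edge: old toposort is now invalid. Check if this creates a cycle.
Does 2 already reach 6? Reachable from 2: [1, 2, 5, 6]. YES -> cycle!
Still a DAG? no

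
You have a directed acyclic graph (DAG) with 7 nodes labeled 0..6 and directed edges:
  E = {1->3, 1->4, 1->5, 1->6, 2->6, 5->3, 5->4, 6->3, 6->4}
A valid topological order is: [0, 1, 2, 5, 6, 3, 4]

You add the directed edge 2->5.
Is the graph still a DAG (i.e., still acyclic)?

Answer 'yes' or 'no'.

Answer: yes

Derivation:
Given toposort: [0, 1, 2, 5, 6, 3, 4]
Position of 2: index 2; position of 5: index 3
New edge 2->5: forward
Forward edge: respects the existing order. Still a DAG, same toposort still valid.
Still a DAG? yes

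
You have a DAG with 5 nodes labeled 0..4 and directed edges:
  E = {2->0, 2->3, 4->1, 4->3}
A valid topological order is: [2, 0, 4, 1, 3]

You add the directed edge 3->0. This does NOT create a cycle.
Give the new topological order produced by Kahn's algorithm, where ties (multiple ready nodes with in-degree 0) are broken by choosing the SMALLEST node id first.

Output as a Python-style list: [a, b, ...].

Old toposort: [2, 0, 4, 1, 3]
Added edge: 3->0
Position of 3 (4) > position of 0 (1). Must reorder: 3 must now come before 0.
Run Kahn's algorithm (break ties by smallest node id):
  initial in-degrees: [2, 1, 0, 2, 0]
  ready (indeg=0): [2, 4]
  pop 2: indeg[0]->1; indeg[3]->1 | ready=[4] | order so far=[2]
  pop 4: indeg[1]->0; indeg[3]->0 | ready=[1, 3] | order so far=[2, 4]
  pop 1: no out-edges | ready=[3] | order so far=[2, 4, 1]
  pop 3: indeg[0]->0 | ready=[0] | order so far=[2, 4, 1, 3]
  pop 0: no out-edges | ready=[] | order so far=[2, 4, 1, 3, 0]
  Result: [2, 4, 1, 3, 0]

Answer: [2, 4, 1, 3, 0]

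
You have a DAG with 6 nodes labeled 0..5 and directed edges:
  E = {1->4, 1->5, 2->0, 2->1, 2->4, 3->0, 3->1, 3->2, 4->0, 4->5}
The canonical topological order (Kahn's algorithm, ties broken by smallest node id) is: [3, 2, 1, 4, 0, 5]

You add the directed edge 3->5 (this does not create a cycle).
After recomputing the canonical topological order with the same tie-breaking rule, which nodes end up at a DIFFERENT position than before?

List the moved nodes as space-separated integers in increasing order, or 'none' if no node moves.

Old toposort: [3, 2, 1, 4, 0, 5]
Added edge 3->5
Recompute Kahn (smallest-id tiebreak):
  initial in-degrees: [3, 2, 1, 0, 2, 3]
  ready (indeg=0): [3]
  pop 3: indeg[0]->2; indeg[1]->1; indeg[2]->0; indeg[5]->2 | ready=[2] | order so far=[3]
  pop 2: indeg[0]->1; indeg[1]->0; indeg[4]->1 | ready=[1] | order so far=[3, 2]
  pop 1: indeg[4]->0; indeg[5]->1 | ready=[4] | order so far=[3, 2, 1]
  pop 4: indeg[0]->0; indeg[5]->0 | ready=[0, 5] | order so far=[3, 2, 1, 4]
  pop 0: no out-edges | ready=[5] | order so far=[3, 2, 1, 4, 0]
  pop 5: no out-edges | ready=[] | order so far=[3, 2, 1, 4, 0, 5]
New canonical toposort: [3, 2, 1, 4, 0, 5]
Compare positions:
  Node 0: index 4 -> 4 (same)
  Node 1: index 2 -> 2 (same)
  Node 2: index 1 -> 1 (same)
  Node 3: index 0 -> 0 (same)
  Node 4: index 3 -> 3 (same)
  Node 5: index 5 -> 5 (same)
Nodes that changed position: none

Answer: none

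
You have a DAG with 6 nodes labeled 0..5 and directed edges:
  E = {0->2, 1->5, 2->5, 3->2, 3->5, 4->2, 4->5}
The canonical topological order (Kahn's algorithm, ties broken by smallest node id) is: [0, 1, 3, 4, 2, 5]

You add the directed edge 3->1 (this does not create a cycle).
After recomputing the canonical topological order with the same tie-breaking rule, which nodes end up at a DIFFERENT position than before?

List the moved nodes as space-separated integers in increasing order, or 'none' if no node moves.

Answer: 1 3

Derivation:
Old toposort: [0, 1, 3, 4, 2, 5]
Added edge 3->1
Recompute Kahn (smallest-id tiebreak):
  initial in-degrees: [0, 1, 3, 0, 0, 4]
  ready (indeg=0): [0, 3, 4]
  pop 0: indeg[2]->2 | ready=[3, 4] | order so far=[0]
  pop 3: indeg[1]->0; indeg[2]->1; indeg[5]->3 | ready=[1, 4] | order so far=[0, 3]
  pop 1: indeg[5]->2 | ready=[4] | order so far=[0, 3, 1]
  pop 4: indeg[2]->0; indeg[5]->1 | ready=[2] | order so far=[0, 3, 1, 4]
  pop 2: indeg[5]->0 | ready=[5] | order so far=[0, 3, 1, 4, 2]
  pop 5: no out-edges | ready=[] | order so far=[0, 3, 1, 4, 2, 5]
New canonical toposort: [0, 3, 1, 4, 2, 5]
Compare positions:
  Node 0: index 0 -> 0 (same)
  Node 1: index 1 -> 2 (moved)
  Node 2: index 4 -> 4 (same)
  Node 3: index 2 -> 1 (moved)
  Node 4: index 3 -> 3 (same)
  Node 5: index 5 -> 5 (same)
Nodes that changed position: 1 3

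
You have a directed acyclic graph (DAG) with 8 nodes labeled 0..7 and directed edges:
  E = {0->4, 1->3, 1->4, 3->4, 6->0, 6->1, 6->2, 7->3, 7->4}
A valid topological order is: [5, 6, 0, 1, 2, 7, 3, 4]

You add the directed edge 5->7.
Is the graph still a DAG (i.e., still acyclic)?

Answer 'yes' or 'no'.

Answer: yes

Derivation:
Given toposort: [5, 6, 0, 1, 2, 7, 3, 4]
Position of 5: index 0; position of 7: index 5
New edge 5->7: forward
Forward edge: respects the existing order. Still a DAG, same toposort still valid.
Still a DAG? yes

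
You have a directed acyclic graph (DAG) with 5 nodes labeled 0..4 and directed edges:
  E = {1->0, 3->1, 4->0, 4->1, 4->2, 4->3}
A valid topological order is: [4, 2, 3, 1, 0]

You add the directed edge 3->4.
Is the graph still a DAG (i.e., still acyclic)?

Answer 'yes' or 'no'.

Given toposort: [4, 2, 3, 1, 0]
Position of 3: index 2; position of 4: index 0
New edge 3->4: backward (u after v in old order)
Backward edge: old toposort is now invalid. Check if this creates a cycle.
Does 4 already reach 3? Reachable from 4: [0, 1, 2, 3, 4]. YES -> cycle!
Still a DAG? no

Answer: no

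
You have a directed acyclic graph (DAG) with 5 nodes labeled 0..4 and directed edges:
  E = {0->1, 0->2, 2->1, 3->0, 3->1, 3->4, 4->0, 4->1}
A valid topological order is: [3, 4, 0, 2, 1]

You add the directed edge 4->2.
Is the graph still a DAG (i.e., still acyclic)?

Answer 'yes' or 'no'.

Answer: yes

Derivation:
Given toposort: [3, 4, 0, 2, 1]
Position of 4: index 1; position of 2: index 3
New edge 4->2: forward
Forward edge: respects the existing order. Still a DAG, same toposort still valid.
Still a DAG? yes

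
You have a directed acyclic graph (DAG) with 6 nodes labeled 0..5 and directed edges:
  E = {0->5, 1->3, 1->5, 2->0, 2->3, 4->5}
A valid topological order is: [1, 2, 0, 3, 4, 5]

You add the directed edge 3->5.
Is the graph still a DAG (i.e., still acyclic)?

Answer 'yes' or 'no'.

Answer: yes

Derivation:
Given toposort: [1, 2, 0, 3, 4, 5]
Position of 3: index 3; position of 5: index 5
New edge 3->5: forward
Forward edge: respects the existing order. Still a DAG, same toposort still valid.
Still a DAG? yes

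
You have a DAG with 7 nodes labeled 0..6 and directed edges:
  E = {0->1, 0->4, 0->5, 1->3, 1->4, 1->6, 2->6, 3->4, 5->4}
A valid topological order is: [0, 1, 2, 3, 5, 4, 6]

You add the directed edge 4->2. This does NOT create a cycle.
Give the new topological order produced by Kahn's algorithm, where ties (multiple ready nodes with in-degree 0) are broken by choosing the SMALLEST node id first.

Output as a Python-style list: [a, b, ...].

Old toposort: [0, 1, 2, 3, 5, 4, 6]
Added edge: 4->2
Position of 4 (5) > position of 2 (2). Must reorder: 4 must now come before 2.
Run Kahn's algorithm (break ties by smallest node id):
  initial in-degrees: [0, 1, 1, 1, 4, 1, 2]
  ready (indeg=0): [0]
  pop 0: indeg[1]->0; indeg[4]->3; indeg[5]->0 | ready=[1, 5] | order so far=[0]
  pop 1: indeg[3]->0; indeg[4]->2; indeg[6]->1 | ready=[3, 5] | order so far=[0, 1]
  pop 3: indeg[4]->1 | ready=[5] | order so far=[0, 1, 3]
  pop 5: indeg[4]->0 | ready=[4] | order so far=[0, 1, 3, 5]
  pop 4: indeg[2]->0 | ready=[2] | order so far=[0, 1, 3, 5, 4]
  pop 2: indeg[6]->0 | ready=[6] | order so far=[0, 1, 3, 5, 4, 2]
  pop 6: no out-edges | ready=[] | order so far=[0, 1, 3, 5, 4, 2, 6]
  Result: [0, 1, 3, 5, 4, 2, 6]

Answer: [0, 1, 3, 5, 4, 2, 6]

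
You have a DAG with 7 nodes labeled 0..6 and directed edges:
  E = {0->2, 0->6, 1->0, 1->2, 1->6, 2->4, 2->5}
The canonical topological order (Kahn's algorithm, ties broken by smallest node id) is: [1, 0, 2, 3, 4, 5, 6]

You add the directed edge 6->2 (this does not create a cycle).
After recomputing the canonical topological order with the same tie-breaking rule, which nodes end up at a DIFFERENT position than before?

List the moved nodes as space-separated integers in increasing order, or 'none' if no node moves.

Old toposort: [1, 0, 2, 3, 4, 5, 6]
Added edge 6->2
Recompute Kahn (smallest-id tiebreak):
  initial in-degrees: [1, 0, 3, 0, 1, 1, 2]
  ready (indeg=0): [1, 3]
  pop 1: indeg[0]->0; indeg[2]->2; indeg[6]->1 | ready=[0, 3] | order so far=[1]
  pop 0: indeg[2]->1; indeg[6]->0 | ready=[3, 6] | order so far=[1, 0]
  pop 3: no out-edges | ready=[6] | order so far=[1, 0, 3]
  pop 6: indeg[2]->0 | ready=[2] | order so far=[1, 0, 3, 6]
  pop 2: indeg[4]->0; indeg[5]->0 | ready=[4, 5] | order so far=[1, 0, 3, 6, 2]
  pop 4: no out-edges | ready=[5] | order so far=[1, 0, 3, 6, 2, 4]
  pop 5: no out-edges | ready=[] | order so far=[1, 0, 3, 6, 2, 4, 5]
New canonical toposort: [1, 0, 3, 6, 2, 4, 5]
Compare positions:
  Node 0: index 1 -> 1 (same)
  Node 1: index 0 -> 0 (same)
  Node 2: index 2 -> 4 (moved)
  Node 3: index 3 -> 2 (moved)
  Node 4: index 4 -> 5 (moved)
  Node 5: index 5 -> 6 (moved)
  Node 6: index 6 -> 3 (moved)
Nodes that changed position: 2 3 4 5 6

Answer: 2 3 4 5 6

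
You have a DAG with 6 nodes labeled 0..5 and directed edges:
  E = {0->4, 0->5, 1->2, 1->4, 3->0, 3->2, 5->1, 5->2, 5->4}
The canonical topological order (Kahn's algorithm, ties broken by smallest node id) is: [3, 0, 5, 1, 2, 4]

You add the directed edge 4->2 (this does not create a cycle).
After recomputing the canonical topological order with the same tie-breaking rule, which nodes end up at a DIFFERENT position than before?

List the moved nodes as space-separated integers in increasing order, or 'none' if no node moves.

Answer: 2 4

Derivation:
Old toposort: [3, 0, 5, 1, 2, 4]
Added edge 4->2
Recompute Kahn (smallest-id tiebreak):
  initial in-degrees: [1, 1, 4, 0, 3, 1]
  ready (indeg=0): [3]
  pop 3: indeg[0]->0; indeg[2]->3 | ready=[0] | order so far=[3]
  pop 0: indeg[4]->2; indeg[5]->0 | ready=[5] | order so far=[3, 0]
  pop 5: indeg[1]->0; indeg[2]->2; indeg[4]->1 | ready=[1] | order so far=[3, 0, 5]
  pop 1: indeg[2]->1; indeg[4]->0 | ready=[4] | order so far=[3, 0, 5, 1]
  pop 4: indeg[2]->0 | ready=[2] | order so far=[3, 0, 5, 1, 4]
  pop 2: no out-edges | ready=[] | order so far=[3, 0, 5, 1, 4, 2]
New canonical toposort: [3, 0, 5, 1, 4, 2]
Compare positions:
  Node 0: index 1 -> 1 (same)
  Node 1: index 3 -> 3 (same)
  Node 2: index 4 -> 5 (moved)
  Node 3: index 0 -> 0 (same)
  Node 4: index 5 -> 4 (moved)
  Node 5: index 2 -> 2 (same)
Nodes that changed position: 2 4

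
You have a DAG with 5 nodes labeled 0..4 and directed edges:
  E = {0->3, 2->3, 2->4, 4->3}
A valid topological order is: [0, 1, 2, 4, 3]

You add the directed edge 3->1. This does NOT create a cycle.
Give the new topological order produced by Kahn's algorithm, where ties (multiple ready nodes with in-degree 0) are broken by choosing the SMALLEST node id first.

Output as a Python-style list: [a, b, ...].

Answer: [0, 2, 4, 3, 1]

Derivation:
Old toposort: [0, 1, 2, 4, 3]
Added edge: 3->1
Position of 3 (4) > position of 1 (1). Must reorder: 3 must now come before 1.
Run Kahn's algorithm (break ties by smallest node id):
  initial in-degrees: [0, 1, 0, 3, 1]
  ready (indeg=0): [0, 2]
  pop 0: indeg[3]->2 | ready=[2] | order so far=[0]
  pop 2: indeg[3]->1; indeg[4]->0 | ready=[4] | order so far=[0, 2]
  pop 4: indeg[3]->0 | ready=[3] | order so far=[0, 2, 4]
  pop 3: indeg[1]->0 | ready=[1] | order so far=[0, 2, 4, 3]
  pop 1: no out-edges | ready=[] | order so far=[0, 2, 4, 3, 1]
  Result: [0, 2, 4, 3, 1]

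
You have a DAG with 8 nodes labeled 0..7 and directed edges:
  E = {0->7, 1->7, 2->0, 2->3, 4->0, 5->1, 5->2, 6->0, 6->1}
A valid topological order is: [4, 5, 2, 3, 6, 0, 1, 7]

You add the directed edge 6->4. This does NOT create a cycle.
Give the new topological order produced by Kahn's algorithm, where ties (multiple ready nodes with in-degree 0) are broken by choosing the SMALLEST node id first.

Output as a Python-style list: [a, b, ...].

Answer: [5, 2, 3, 6, 1, 4, 0, 7]

Derivation:
Old toposort: [4, 5, 2, 3, 6, 0, 1, 7]
Added edge: 6->4
Position of 6 (4) > position of 4 (0). Must reorder: 6 must now come before 4.
Run Kahn's algorithm (break ties by smallest node id):
  initial in-degrees: [3, 2, 1, 1, 1, 0, 0, 2]
  ready (indeg=0): [5, 6]
  pop 5: indeg[1]->1; indeg[2]->0 | ready=[2, 6] | order so far=[5]
  pop 2: indeg[0]->2; indeg[3]->0 | ready=[3, 6] | order so far=[5, 2]
  pop 3: no out-edges | ready=[6] | order so far=[5, 2, 3]
  pop 6: indeg[0]->1; indeg[1]->0; indeg[4]->0 | ready=[1, 4] | order so far=[5, 2, 3, 6]
  pop 1: indeg[7]->1 | ready=[4] | order so far=[5, 2, 3, 6, 1]
  pop 4: indeg[0]->0 | ready=[0] | order so far=[5, 2, 3, 6, 1, 4]
  pop 0: indeg[7]->0 | ready=[7] | order so far=[5, 2, 3, 6, 1, 4, 0]
  pop 7: no out-edges | ready=[] | order so far=[5, 2, 3, 6, 1, 4, 0, 7]
  Result: [5, 2, 3, 6, 1, 4, 0, 7]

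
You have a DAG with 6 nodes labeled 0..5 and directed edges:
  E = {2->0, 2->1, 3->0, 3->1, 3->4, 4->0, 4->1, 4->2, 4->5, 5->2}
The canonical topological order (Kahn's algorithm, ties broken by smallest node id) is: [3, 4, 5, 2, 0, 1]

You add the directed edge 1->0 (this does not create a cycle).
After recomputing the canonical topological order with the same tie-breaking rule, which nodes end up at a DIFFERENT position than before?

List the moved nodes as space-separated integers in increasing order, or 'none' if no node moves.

Answer: 0 1

Derivation:
Old toposort: [3, 4, 5, 2, 0, 1]
Added edge 1->0
Recompute Kahn (smallest-id tiebreak):
  initial in-degrees: [4, 3, 2, 0, 1, 1]
  ready (indeg=0): [3]
  pop 3: indeg[0]->3; indeg[1]->2; indeg[4]->0 | ready=[4] | order so far=[3]
  pop 4: indeg[0]->2; indeg[1]->1; indeg[2]->1; indeg[5]->0 | ready=[5] | order so far=[3, 4]
  pop 5: indeg[2]->0 | ready=[2] | order so far=[3, 4, 5]
  pop 2: indeg[0]->1; indeg[1]->0 | ready=[1] | order so far=[3, 4, 5, 2]
  pop 1: indeg[0]->0 | ready=[0] | order so far=[3, 4, 5, 2, 1]
  pop 0: no out-edges | ready=[] | order so far=[3, 4, 5, 2, 1, 0]
New canonical toposort: [3, 4, 5, 2, 1, 0]
Compare positions:
  Node 0: index 4 -> 5 (moved)
  Node 1: index 5 -> 4 (moved)
  Node 2: index 3 -> 3 (same)
  Node 3: index 0 -> 0 (same)
  Node 4: index 1 -> 1 (same)
  Node 5: index 2 -> 2 (same)
Nodes that changed position: 0 1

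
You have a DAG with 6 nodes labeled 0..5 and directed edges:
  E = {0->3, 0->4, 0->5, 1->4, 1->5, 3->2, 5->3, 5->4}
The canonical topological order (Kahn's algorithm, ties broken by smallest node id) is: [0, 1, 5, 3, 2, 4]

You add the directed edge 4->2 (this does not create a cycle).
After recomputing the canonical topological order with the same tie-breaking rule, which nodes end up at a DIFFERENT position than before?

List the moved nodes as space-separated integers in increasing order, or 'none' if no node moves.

Old toposort: [0, 1, 5, 3, 2, 4]
Added edge 4->2
Recompute Kahn (smallest-id tiebreak):
  initial in-degrees: [0, 0, 2, 2, 3, 2]
  ready (indeg=0): [0, 1]
  pop 0: indeg[3]->1; indeg[4]->2; indeg[5]->1 | ready=[1] | order so far=[0]
  pop 1: indeg[4]->1; indeg[5]->0 | ready=[5] | order so far=[0, 1]
  pop 5: indeg[3]->0; indeg[4]->0 | ready=[3, 4] | order so far=[0, 1, 5]
  pop 3: indeg[2]->1 | ready=[4] | order so far=[0, 1, 5, 3]
  pop 4: indeg[2]->0 | ready=[2] | order so far=[0, 1, 5, 3, 4]
  pop 2: no out-edges | ready=[] | order so far=[0, 1, 5, 3, 4, 2]
New canonical toposort: [0, 1, 5, 3, 4, 2]
Compare positions:
  Node 0: index 0 -> 0 (same)
  Node 1: index 1 -> 1 (same)
  Node 2: index 4 -> 5 (moved)
  Node 3: index 3 -> 3 (same)
  Node 4: index 5 -> 4 (moved)
  Node 5: index 2 -> 2 (same)
Nodes that changed position: 2 4

Answer: 2 4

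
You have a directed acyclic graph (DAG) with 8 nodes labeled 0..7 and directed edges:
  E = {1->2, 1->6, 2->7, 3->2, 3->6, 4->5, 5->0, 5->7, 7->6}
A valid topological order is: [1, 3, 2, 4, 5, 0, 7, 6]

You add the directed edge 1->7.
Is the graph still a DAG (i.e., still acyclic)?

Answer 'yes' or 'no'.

Answer: yes

Derivation:
Given toposort: [1, 3, 2, 4, 5, 0, 7, 6]
Position of 1: index 0; position of 7: index 6
New edge 1->7: forward
Forward edge: respects the existing order. Still a DAG, same toposort still valid.
Still a DAG? yes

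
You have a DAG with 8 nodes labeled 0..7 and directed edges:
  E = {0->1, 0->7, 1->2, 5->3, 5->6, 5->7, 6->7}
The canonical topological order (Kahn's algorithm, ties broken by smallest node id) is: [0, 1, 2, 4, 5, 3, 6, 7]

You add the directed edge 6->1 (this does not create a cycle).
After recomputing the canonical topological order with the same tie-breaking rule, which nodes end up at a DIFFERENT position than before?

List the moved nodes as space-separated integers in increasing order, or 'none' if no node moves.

Old toposort: [0, 1, 2, 4, 5, 3, 6, 7]
Added edge 6->1
Recompute Kahn (smallest-id tiebreak):
  initial in-degrees: [0, 2, 1, 1, 0, 0, 1, 3]
  ready (indeg=0): [0, 4, 5]
  pop 0: indeg[1]->1; indeg[7]->2 | ready=[4, 5] | order so far=[0]
  pop 4: no out-edges | ready=[5] | order so far=[0, 4]
  pop 5: indeg[3]->0; indeg[6]->0; indeg[7]->1 | ready=[3, 6] | order so far=[0, 4, 5]
  pop 3: no out-edges | ready=[6] | order so far=[0, 4, 5, 3]
  pop 6: indeg[1]->0; indeg[7]->0 | ready=[1, 7] | order so far=[0, 4, 5, 3, 6]
  pop 1: indeg[2]->0 | ready=[2, 7] | order so far=[0, 4, 5, 3, 6, 1]
  pop 2: no out-edges | ready=[7] | order so far=[0, 4, 5, 3, 6, 1, 2]
  pop 7: no out-edges | ready=[] | order so far=[0, 4, 5, 3, 6, 1, 2, 7]
New canonical toposort: [0, 4, 5, 3, 6, 1, 2, 7]
Compare positions:
  Node 0: index 0 -> 0 (same)
  Node 1: index 1 -> 5 (moved)
  Node 2: index 2 -> 6 (moved)
  Node 3: index 5 -> 3 (moved)
  Node 4: index 3 -> 1 (moved)
  Node 5: index 4 -> 2 (moved)
  Node 6: index 6 -> 4 (moved)
  Node 7: index 7 -> 7 (same)
Nodes that changed position: 1 2 3 4 5 6

Answer: 1 2 3 4 5 6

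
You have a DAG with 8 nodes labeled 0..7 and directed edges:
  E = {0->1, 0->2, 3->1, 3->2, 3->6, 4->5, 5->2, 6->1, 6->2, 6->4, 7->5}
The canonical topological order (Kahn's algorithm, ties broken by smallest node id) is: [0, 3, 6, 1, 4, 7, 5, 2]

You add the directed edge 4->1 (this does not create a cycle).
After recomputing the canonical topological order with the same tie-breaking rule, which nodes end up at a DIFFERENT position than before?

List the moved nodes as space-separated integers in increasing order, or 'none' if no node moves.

Answer: 1 4

Derivation:
Old toposort: [0, 3, 6, 1, 4, 7, 5, 2]
Added edge 4->1
Recompute Kahn (smallest-id tiebreak):
  initial in-degrees: [0, 4, 4, 0, 1, 2, 1, 0]
  ready (indeg=0): [0, 3, 7]
  pop 0: indeg[1]->3; indeg[2]->3 | ready=[3, 7] | order so far=[0]
  pop 3: indeg[1]->2; indeg[2]->2; indeg[6]->0 | ready=[6, 7] | order so far=[0, 3]
  pop 6: indeg[1]->1; indeg[2]->1; indeg[4]->0 | ready=[4, 7] | order so far=[0, 3, 6]
  pop 4: indeg[1]->0; indeg[5]->1 | ready=[1, 7] | order so far=[0, 3, 6, 4]
  pop 1: no out-edges | ready=[7] | order so far=[0, 3, 6, 4, 1]
  pop 7: indeg[5]->0 | ready=[5] | order so far=[0, 3, 6, 4, 1, 7]
  pop 5: indeg[2]->0 | ready=[2] | order so far=[0, 3, 6, 4, 1, 7, 5]
  pop 2: no out-edges | ready=[] | order so far=[0, 3, 6, 4, 1, 7, 5, 2]
New canonical toposort: [0, 3, 6, 4, 1, 7, 5, 2]
Compare positions:
  Node 0: index 0 -> 0 (same)
  Node 1: index 3 -> 4 (moved)
  Node 2: index 7 -> 7 (same)
  Node 3: index 1 -> 1 (same)
  Node 4: index 4 -> 3 (moved)
  Node 5: index 6 -> 6 (same)
  Node 6: index 2 -> 2 (same)
  Node 7: index 5 -> 5 (same)
Nodes that changed position: 1 4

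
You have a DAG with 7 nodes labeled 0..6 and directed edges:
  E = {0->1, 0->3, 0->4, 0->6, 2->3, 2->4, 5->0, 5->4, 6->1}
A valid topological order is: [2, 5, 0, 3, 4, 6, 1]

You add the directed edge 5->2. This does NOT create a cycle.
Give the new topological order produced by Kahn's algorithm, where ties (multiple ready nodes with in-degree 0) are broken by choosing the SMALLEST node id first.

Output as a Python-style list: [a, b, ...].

Answer: [5, 0, 2, 3, 4, 6, 1]

Derivation:
Old toposort: [2, 5, 0, 3, 4, 6, 1]
Added edge: 5->2
Position of 5 (1) > position of 2 (0). Must reorder: 5 must now come before 2.
Run Kahn's algorithm (break ties by smallest node id):
  initial in-degrees: [1, 2, 1, 2, 3, 0, 1]
  ready (indeg=0): [5]
  pop 5: indeg[0]->0; indeg[2]->0; indeg[4]->2 | ready=[0, 2] | order so far=[5]
  pop 0: indeg[1]->1; indeg[3]->1; indeg[4]->1; indeg[6]->0 | ready=[2, 6] | order so far=[5, 0]
  pop 2: indeg[3]->0; indeg[4]->0 | ready=[3, 4, 6] | order so far=[5, 0, 2]
  pop 3: no out-edges | ready=[4, 6] | order so far=[5, 0, 2, 3]
  pop 4: no out-edges | ready=[6] | order so far=[5, 0, 2, 3, 4]
  pop 6: indeg[1]->0 | ready=[1] | order so far=[5, 0, 2, 3, 4, 6]
  pop 1: no out-edges | ready=[] | order so far=[5, 0, 2, 3, 4, 6, 1]
  Result: [5, 0, 2, 3, 4, 6, 1]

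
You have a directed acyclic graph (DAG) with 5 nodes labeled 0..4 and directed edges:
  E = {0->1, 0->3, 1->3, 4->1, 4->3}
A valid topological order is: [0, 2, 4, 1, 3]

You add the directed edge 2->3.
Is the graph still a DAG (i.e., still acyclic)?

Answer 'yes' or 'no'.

Given toposort: [0, 2, 4, 1, 3]
Position of 2: index 1; position of 3: index 4
New edge 2->3: forward
Forward edge: respects the existing order. Still a DAG, same toposort still valid.
Still a DAG? yes

Answer: yes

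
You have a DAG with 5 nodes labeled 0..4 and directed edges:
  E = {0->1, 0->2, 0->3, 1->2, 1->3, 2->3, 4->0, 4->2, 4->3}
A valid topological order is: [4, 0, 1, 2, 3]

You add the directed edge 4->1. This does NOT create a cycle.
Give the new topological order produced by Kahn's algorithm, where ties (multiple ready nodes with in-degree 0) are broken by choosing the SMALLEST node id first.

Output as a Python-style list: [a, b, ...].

Old toposort: [4, 0, 1, 2, 3]
Added edge: 4->1
Position of 4 (0) < position of 1 (2). Old order still valid.
Run Kahn's algorithm (break ties by smallest node id):
  initial in-degrees: [1, 2, 3, 4, 0]
  ready (indeg=0): [4]
  pop 4: indeg[0]->0; indeg[1]->1; indeg[2]->2; indeg[3]->3 | ready=[0] | order so far=[4]
  pop 0: indeg[1]->0; indeg[2]->1; indeg[3]->2 | ready=[1] | order so far=[4, 0]
  pop 1: indeg[2]->0; indeg[3]->1 | ready=[2] | order so far=[4, 0, 1]
  pop 2: indeg[3]->0 | ready=[3] | order so far=[4, 0, 1, 2]
  pop 3: no out-edges | ready=[] | order so far=[4, 0, 1, 2, 3]
  Result: [4, 0, 1, 2, 3]

Answer: [4, 0, 1, 2, 3]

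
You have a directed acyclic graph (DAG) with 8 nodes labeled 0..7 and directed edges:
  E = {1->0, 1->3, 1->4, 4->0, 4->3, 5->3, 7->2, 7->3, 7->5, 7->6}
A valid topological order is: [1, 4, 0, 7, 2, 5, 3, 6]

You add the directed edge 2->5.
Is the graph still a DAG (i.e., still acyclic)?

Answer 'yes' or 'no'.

Answer: yes

Derivation:
Given toposort: [1, 4, 0, 7, 2, 5, 3, 6]
Position of 2: index 4; position of 5: index 5
New edge 2->5: forward
Forward edge: respects the existing order. Still a DAG, same toposort still valid.
Still a DAG? yes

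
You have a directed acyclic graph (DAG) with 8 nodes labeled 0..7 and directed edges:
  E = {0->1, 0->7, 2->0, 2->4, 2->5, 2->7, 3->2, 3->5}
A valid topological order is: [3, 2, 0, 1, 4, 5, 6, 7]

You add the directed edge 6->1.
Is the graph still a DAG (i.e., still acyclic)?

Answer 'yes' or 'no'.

Answer: yes

Derivation:
Given toposort: [3, 2, 0, 1, 4, 5, 6, 7]
Position of 6: index 6; position of 1: index 3
New edge 6->1: backward (u after v in old order)
Backward edge: old toposort is now invalid. Check if this creates a cycle.
Does 1 already reach 6? Reachable from 1: [1]. NO -> still a DAG (reorder needed).
Still a DAG? yes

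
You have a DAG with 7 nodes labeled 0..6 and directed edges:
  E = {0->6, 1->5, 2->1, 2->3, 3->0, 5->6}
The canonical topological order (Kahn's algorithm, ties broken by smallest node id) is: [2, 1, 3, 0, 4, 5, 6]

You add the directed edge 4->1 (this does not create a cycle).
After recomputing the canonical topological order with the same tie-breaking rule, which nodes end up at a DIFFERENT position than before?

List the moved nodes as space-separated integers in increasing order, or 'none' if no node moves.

Old toposort: [2, 1, 3, 0, 4, 5, 6]
Added edge 4->1
Recompute Kahn (smallest-id tiebreak):
  initial in-degrees: [1, 2, 0, 1, 0, 1, 2]
  ready (indeg=0): [2, 4]
  pop 2: indeg[1]->1; indeg[3]->0 | ready=[3, 4] | order so far=[2]
  pop 3: indeg[0]->0 | ready=[0, 4] | order so far=[2, 3]
  pop 0: indeg[6]->1 | ready=[4] | order so far=[2, 3, 0]
  pop 4: indeg[1]->0 | ready=[1] | order so far=[2, 3, 0, 4]
  pop 1: indeg[5]->0 | ready=[5] | order so far=[2, 3, 0, 4, 1]
  pop 5: indeg[6]->0 | ready=[6] | order so far=[2, 3, 0, 4, 1, 5]
  pop 6: no out-edges | ready=[] | order so far=[2, 3, 0, 4, 1, 5, 6]
New canonical toposort: [2, 3, 0, 4, 1, 5, 6]
Compare positions:
  Node 0: index 3 -> 2 (moved)
  Node 1: index 1 -> 4 (moved)
  Node 2: index 0 -> 0 (same)
  Node 3: index 2 -> 1 (moved)
  Node 4: index 4 -> 3 (moved)
  Node 5: index 5 -> 5 (same)
  Node 6: index 6 -> 6 (same)
Nodes that changed position: 0 1 3 4

Answer: 0 1 3 4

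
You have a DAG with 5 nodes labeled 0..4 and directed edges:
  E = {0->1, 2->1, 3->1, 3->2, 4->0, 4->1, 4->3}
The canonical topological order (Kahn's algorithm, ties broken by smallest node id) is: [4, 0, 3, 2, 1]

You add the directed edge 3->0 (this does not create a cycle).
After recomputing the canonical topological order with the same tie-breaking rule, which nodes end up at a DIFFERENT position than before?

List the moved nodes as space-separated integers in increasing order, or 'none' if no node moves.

Old toposort: [4, 0, 3, 2, 1]
Added edge 3->0
Recompute Kahn (smallest-id tiebreak):
  initial in-degrees: [2, 4, 1, 1, 0]
  ready (indeg=0): [4]
  pop 4: indeg[0]->1; indeg[1]->3; indeg[3]->0 | ready=[3] | order so far=[4]
  pop 3: indeg[0]->0; indeg[1]->2; indeg[2]->0 | ready=[0, 2] | order so far=[4, 3]
  pop 0: indeg[1]->1 | ready=[2] | order so far=[4, 3, 0]
  pop 2: indeg[1]->0 | ready=[1] | order so far=[4, 3, 0, 2]
  pop 1: no out-edges | ready=[] | order so far=[4, 3, 0, 2, 1]
New canonical toposort: [4, 3, 0, 2, 1]
Compare positions:
  Node 0: index 1 -> 2 (moved)
  Node 1: index 4 -> 4 (same)
  Node 2: index 3 -> 3 (same)
  Node 3: index 2 -> 1 (moved)
  Node 4: index 0 -> 0 (same)
Nodes that changed position: 0 3

Answer: 0 3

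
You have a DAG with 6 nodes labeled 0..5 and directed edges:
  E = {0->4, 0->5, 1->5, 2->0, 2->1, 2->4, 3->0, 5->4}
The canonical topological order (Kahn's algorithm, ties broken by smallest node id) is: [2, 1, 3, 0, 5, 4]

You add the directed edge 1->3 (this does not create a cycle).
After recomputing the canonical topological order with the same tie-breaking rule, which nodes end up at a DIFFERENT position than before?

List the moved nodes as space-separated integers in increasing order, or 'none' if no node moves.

Old toposort: [2, 1, 3, 0, 5, 4]
Added edge 1->3
Recompute Kahn (smallest-id tiebreak):
  initial in-degrees: [2, 1, 0, 1, 3, 2]
  ready (indeg=0): [2]
  pop 2: indeg[0]->1; indeg[1]->0; indeg[4]->2 | ready=[1] | order so far=[2]
  pop 1: indeg[3]->0; indeg[5]->1 | ready=[3] | order so far=[2, 1]
  pop 3: indeg[0]->0 | ready=[0] | order so far=[2, 1, 3]
  pop 0: indeg[4]->1; indeg[5]->0 | ready=[5] | order so far=[2, 1, 3, 0]
  pop 5: indeg[4]->0 | ready=[4] | order so far=[2, 1, 3, 0, 5]
  pop 4: no out-edges | ready=[] | order so far=[2, 1, 3, 0, 5, 4]
New canonical toposort: [2, 1, 3, 0, 5, 4]
Compare positions:
  Node 0: index 3 -> 3 (same)
  Node 1: index 1 -> 1 (same)
  Node 2: index 0 -> 0 (same)
  Node 3: index 2 -> 2 (same)
  Node 4: index 5 -> 5 (same)
  Node 5: index 4 -> 4 (same)
Nodes that changed position: none

Answer: none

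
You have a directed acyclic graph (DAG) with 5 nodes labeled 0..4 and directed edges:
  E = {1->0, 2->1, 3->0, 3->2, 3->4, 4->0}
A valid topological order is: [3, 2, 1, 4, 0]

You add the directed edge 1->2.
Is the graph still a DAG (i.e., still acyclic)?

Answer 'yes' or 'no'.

Answer: no

Derivation:
Given toposort: [3, 2, 1, 4, 0]
Position of 1: index 2; position of 2: index 1
New edge 1->2: backward (u after v in old order)
Backward edge: old toposort is now invalid. Check if this creates a cycle.
Does 2 already reach 1? Reachable from 2: [0, 1, 2]. YES -> cycle!
Still a DAG? no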